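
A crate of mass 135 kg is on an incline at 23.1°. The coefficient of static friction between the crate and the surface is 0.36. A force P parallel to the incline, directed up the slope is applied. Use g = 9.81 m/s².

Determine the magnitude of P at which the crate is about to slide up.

P ≈ 958 N

At impending motion up the slope, friction acts down-slope at its limit: f = μ_s N.
P is parallel to the surface, so N = m g cos θ = 1220 N.
Along the incline: P = m g sin θ + μ_s N = 520 + 0.36×1220 = 958 N.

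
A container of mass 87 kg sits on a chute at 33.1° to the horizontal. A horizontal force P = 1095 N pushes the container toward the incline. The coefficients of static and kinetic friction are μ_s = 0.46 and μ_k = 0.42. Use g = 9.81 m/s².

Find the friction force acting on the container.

Resolve perpendicular to the incline: N = m g cos θ + P sin θ = 87×9.81×cos 33.1° + 1095×sin 33.1° = 1313 N.
Parallel to the incline: P cos θ − m g sin θ = 917.3 − 466.1 = 451.2 N; the friction needed to balance this is 451.2 N acting down the slope.
The limit of static friction is μ_s N = 604 N.
Since 451.2 N is within the 604 N limit, the container stays put and friction is exactly 451 N.

f ≈ 451 N (down the incline)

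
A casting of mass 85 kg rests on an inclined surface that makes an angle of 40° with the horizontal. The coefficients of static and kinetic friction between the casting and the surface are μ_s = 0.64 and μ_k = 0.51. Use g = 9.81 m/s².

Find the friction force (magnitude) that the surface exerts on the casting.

Normal force: N = m g cos θ = 85 × 9.81 × cos 40° = 638.8 N.
Along the slope the weight component is m g sin θ = 536 N; friction must supply exactly this, acting up-slope.
Static friction can supply at most μ_s N = 408.8 N.
Since |536| > 408.8 N, static friction cannot hold it; the casting slides down the incline and kinetic friction applies: f = μ_k N = 0.51 × 638.8 = 326 N.

f ≈ 326 N (up the incline)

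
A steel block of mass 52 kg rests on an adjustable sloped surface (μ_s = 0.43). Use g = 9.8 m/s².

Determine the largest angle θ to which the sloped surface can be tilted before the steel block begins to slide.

θ_max ≈ 23.3°

At the slip threshold, m g sin θ = μ_s · m g cos θ, so tan θ = μ_s.
θ_max = arctan(0.43) = 23.3°.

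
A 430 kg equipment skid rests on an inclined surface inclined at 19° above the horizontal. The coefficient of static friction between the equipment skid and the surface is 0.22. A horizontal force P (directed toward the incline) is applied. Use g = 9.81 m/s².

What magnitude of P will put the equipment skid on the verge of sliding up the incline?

At impending motion up the slope, friction acts down-slope at its limit: f = μ_s N.
Perpendicular to the incline: N = m g cos θ + P sin θ.
Along the incline: P cos θ = m g sin θ + μ_s N = m g sin θ + μ_s (m g cos θ + P sin θ).
Solving, P (cos θ − μ_s sin θ) = m g (sin θ + μ_s cos θ), so P = 430×9.81×(sin 19° + 0.22 cos 19°)/(cos 19° − 0.22 sin 19°) = 4220×0.5336/0.8739 = 2580 N.

P ≈ 2580 N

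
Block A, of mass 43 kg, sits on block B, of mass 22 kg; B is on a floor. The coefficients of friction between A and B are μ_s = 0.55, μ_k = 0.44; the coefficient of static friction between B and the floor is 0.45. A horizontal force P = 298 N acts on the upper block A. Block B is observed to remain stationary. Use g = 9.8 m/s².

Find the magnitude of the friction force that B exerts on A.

f ≈ 185 N

The normal force B exerts on A is simply A's weight, N₁ = 421.4 N.
So the A–B interface can sustain at most μ_s N₁ = 231.8 N of static friction.
Since P = 298 N > 231.8 N, A slides on B; the A–B friction is kinetic: f₁ = μ_k N₁ = 0.44×421.4 = 185 N.
By Newton's third law B feels 185 N forward from A. With B stationary, the floor's static friction on B balances it: f₂ = 185 N (well within μ_s(m_A+m_B)g = 286.7 N).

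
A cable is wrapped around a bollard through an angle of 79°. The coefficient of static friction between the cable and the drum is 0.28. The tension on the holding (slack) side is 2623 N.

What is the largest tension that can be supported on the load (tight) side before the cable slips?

At impending slip the capstan equation gives T₂/T₁ = e^{μβ} with β in radians.
β = 79° × π/180 = 1.379 rad.
e^{μβ} = e^{0.28×1.379} = 1.471.
T₂ = T₁ · e^{μβ} = 2623 × 1.471 = 3860 N.

T_max ≈ 3860 N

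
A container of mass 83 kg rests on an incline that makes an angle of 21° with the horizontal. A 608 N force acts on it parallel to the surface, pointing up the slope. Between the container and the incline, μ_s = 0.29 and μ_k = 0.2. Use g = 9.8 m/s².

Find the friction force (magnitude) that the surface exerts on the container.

f ≈ 152 N (down the incline)

Normal force: N = m g cos θ = 83 × 9.8 × cos 21° = 759.4 N.
Parallel to the incline, ΣF = 0 gives f = m g sin θ − P = 291.5 − 608 = -316.5 N (up-slope positive).
The static-friction ceiling is μ_s N = 0.29 × 759.4 = 220.2 N.
Since |-316.5| > 220.2 N, static friction cannot hold it; the container slides up the incline and kinetic friction applies: f = μ_k N = 0.2 × 759.4 = 152 N.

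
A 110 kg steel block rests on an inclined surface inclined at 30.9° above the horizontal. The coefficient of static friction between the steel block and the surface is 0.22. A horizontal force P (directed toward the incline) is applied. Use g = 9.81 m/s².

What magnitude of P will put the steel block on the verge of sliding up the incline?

P ≈ 1020 N

At impending motion up the slope, friction acts down-slope at its limit: f = μ_s N.
Perpendicular to the incline: N = m g cos θ + P sin θ.
Along the incline: P cos θ = m g sin θ + μ_s N = m g sin θ + μ_s (m g cos θ + P sin θ).
Solving, P (cos θ − μ_s sin θ) = m g (sin θ + μ_s cos θ), so P = 110×9.81×(sin 30.9° + 0.22 cos 30.9°)/(cos 30.9° − 0.22 sin 30.9°) = 1080×0.7023/0.7451 = 1020 N.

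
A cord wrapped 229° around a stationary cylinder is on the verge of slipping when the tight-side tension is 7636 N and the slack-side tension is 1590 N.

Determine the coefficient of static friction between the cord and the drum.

T₂/T₁ = e^{μβ} → μ = ln(T₂/T₁)/β.
β = 229° = 3.997 rad.
μ = ln(7636/1590)/3.997 = ln(4.803)/3.997 = 0.393.

μ ≈ 0.393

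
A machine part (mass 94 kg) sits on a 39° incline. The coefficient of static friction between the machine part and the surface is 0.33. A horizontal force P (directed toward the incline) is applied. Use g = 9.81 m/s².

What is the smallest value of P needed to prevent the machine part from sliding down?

The machine part tends to slide down (tan θ > μ_s), so at the point of impending slip friction acts up-slope at its limit: f = μ_s N.
Perpendicular to the incline: N = m g cos θ + P sin θ.
Along the incline: P cos θ + μ_s N = m g sin θ, i.e. P cos θ + μ_s (m g cos θ + P sin θ) = m g sin θ.
Solving, P (cos θ + μ_s sin θ) = m g (sin θ − μ_s cos θ), so P = 922×0.3729/0.9848 = 349 N.

P_min ≈ 349 N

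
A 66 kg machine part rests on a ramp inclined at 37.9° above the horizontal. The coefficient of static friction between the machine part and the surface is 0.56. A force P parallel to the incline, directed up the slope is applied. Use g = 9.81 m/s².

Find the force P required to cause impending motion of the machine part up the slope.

P ≈ 684 N

At impending motion up the slope, friction acts down-slope at its limit: f = μ_s N.
P is parallel to the surface, so N = m g cos θ = 511 N.
Along the incline: P = m g sin θ + μ_s N = 398 + 0.56×511 = 684 N.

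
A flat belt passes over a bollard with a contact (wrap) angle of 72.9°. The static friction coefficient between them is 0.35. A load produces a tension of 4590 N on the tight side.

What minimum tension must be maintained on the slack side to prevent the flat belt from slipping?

Capstan equation at impending slip: T_tight/T_slack = e^{μβ}.
β = 72.9° = 1.272 rad; e^{μβ} = e^{0.35×1.272} = 1.561.
T_slack = T_tight / e^{μβ} = 4590 / 1.561 = 2940 N.

T_min ≈ 2940 N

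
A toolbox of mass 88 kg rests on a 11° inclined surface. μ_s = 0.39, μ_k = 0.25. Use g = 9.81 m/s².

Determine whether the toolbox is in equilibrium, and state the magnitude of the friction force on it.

f ≈ 165 N

N = m g cos θ = 847 N.
Down-slope weight component: m g sin θ = 165 N.
μ_s N = 330 N.
165 ≤ 330 N, so it stays put; friction = 165 N.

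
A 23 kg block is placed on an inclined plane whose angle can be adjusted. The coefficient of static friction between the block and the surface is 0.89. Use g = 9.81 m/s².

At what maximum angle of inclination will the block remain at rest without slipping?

At the slip threshold, m g sin θ = μ_s · m g cos θ, so tan θ = μ_s.
θ_max = arctan(0.89) = 41.7°.

θ_max ≈ 41.7°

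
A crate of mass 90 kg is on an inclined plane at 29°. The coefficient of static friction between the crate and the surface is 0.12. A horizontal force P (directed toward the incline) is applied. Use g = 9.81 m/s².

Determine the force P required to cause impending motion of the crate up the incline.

At impending motion up the slope, friction acts down-slope at its limit: f = μ_s N.
Perpendicular to the incline: N = m g cos θ + P sin θ.
Along the incline: P cos θ = m g sin θ + μ_s N = m g sin θ + μ_s (m g cos θ + P sin θ).
Solving, P (cos θ − μ_s sin θ) = m g (sin θ + μ_s cos θ), so P = 90×9.81×(sin 29° + 0.12 cos 29°)/(cos 29° − 0.12 sin 29°) = 883×0.5898/0.8164 = 638 N.

P ≈ 638 N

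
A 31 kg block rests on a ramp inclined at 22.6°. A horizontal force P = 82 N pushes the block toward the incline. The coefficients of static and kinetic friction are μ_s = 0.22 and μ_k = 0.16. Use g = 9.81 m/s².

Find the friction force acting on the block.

Resolve perpendicular to the incline: N = m g cos θ + P sin θ = 31×9.81×cos 22.6° + 82×sin 22.6° = 312.3 N.
Along the incline, the net driving force (taking up-slope positive) is P cos θ − m g sin θ = 75.7 − 116.9 = -41.16 N, so equilibrium requires friction f = 41.16 N (up-slope).
Maximum static friction: μ_s N = 0.22 × 312.3 = 68.7 N.
|f_req| = 41.16 ≤ 68.7 N → the block is in equilibrium; friction equals the required value.

f ≈ 41.2 N (up the incline)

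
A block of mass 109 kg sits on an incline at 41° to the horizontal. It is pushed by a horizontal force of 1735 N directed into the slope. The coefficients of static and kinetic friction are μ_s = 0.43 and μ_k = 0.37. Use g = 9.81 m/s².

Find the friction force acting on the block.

Normal direction: N = m g cos θ + P sin θ = 1945 N.
Parallel to the incline: P cos θ − m g sin θ = 1309 − 701.5 = 607.9 N; the friction needed to balance this is 607.9 N acting down the slope.
The limit of static friction is μ_s N = 836.5 N.
Since 607.9 N is within the 836.5 N limit, the block stays put and friction is exactly 608 N.

f ≈ 608 N (down the incline)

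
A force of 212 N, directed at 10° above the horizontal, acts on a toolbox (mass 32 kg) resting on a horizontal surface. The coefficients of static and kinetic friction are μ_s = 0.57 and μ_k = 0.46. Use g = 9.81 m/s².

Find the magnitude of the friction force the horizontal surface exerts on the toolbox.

Vertical equilibrium gives N = m g − P sin α = 277.1 N.
The horizontal driving force is P cos α = 208.8 N, so equilibrium needs friction f = 208.8 N.
μ_s N = 0.57 × 277.1 = 158 N.
The required friction exceeds μ_s N, so the toolbox moves and f = μ_k N = 127 N.

f ≈ 127 N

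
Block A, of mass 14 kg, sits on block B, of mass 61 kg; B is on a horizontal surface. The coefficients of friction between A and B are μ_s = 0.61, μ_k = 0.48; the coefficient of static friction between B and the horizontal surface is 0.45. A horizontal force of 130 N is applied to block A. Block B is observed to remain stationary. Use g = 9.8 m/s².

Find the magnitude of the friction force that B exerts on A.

f ≈ 65.9 N

The normal force B exerts on A is simply A's weight, N₁ = 137.2 N.
Maximum static friction on A from B: μ_s N₁ = 0.61×137.2 = 83.69 N.
P = 130 N exceeds that limit, so A slips over B and the interface friction becomes kinetic: f₁ = μ_k N₁ = 0.48×137.2 = 65.9 N.
By Newton's third law B feels 65.9 N forward from A. With B stationary, the floor's static friction on B balances it: f₂ = 65.9 N (well within μ_s(m_A+m_B)g = 330.8 N).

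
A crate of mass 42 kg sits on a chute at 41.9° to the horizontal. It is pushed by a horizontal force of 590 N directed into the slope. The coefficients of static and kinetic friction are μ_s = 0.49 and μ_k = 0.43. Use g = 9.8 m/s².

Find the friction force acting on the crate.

The horizontal push has a component P sin θ into the surface, so N = m g cos θ + P sin θ = 306.4 + 394 = 700.4 N.
Parallel to the incline: P cos θ − m g sin θ = 439.1 − 274.9 = 164.3 N; the friction needed to balance this is 164.3 N acting down the slope.
Maximum static friction: μ_s N = 0.49 × 700.4 = 343.2 N.
Since 164.3 N is within the 343.2 N limit, the crate stays put and friction is exactly 164 N.

f ≈ 164 N (down the incline)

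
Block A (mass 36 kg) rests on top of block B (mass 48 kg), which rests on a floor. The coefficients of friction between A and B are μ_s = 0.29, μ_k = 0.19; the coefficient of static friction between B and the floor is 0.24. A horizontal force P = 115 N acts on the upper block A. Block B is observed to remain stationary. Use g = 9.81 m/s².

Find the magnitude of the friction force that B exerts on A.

f ≈ 67.1 N

Normal force at the A–B interface: N₁ = m_A g = 353.2 N.
So the A–B interface can sustain at most μ_s N₁ = 102.4 N of static friction.
Since P = 115 N > 102.4 N, A slides on B; the A–B friction is kinetic: f₁ = μ_k N₁ = 0.19×353.2 = 67.1 N.
B experiences an equal 67.1 N forward from A (third law). B is in equilibrium, so the floor supplies f₂ = 67.1 N of static friction (limit μ_s(m_A+m_B)g = 197.8 N, not exceeded).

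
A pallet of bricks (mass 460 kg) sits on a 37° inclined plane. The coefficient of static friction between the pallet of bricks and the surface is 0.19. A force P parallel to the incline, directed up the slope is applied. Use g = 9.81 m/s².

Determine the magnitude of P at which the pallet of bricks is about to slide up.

P ≈ 3400 N

At impending motion up the slope, friction acts down-slope at its limit: f = μ_s N.
P is parallel to the surface, so N = m g cos θ = 3600 N.
Along the incline: P = m g sin θ + μ_s N = 2720 + 0.19×3600 = 3400 N.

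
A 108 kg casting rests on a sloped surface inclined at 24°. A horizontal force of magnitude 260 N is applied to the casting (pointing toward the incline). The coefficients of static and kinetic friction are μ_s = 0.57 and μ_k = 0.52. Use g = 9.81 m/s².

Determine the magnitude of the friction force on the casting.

f ≈ 193 N (up the incline)

Resolve perpendicular to the incline: N = m g cos θ + P sin θ = 108×9.81×cos 24° + 260×sin 24° = 1074 N.
Along the incline, the net driving force (taking up-slope positive) is P cos θ − m g sin θ = 237.5 − 430.9 = -193.4 N, so equilibrium requires friction f = 193.4 N (up-slope).
Maximum static friction: μ_s N = 0.57 × 1074 = 612 N.
Since 193.4 N is within the 612 N limit, the casting stays put and friction is exactly 193 N.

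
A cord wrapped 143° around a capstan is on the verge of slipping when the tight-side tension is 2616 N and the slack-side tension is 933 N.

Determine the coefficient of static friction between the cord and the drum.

T₂/T₁ = e^{μβ} → μ = ln(T₂/T₁)/β.
β = 143° = 2.496 rad.
μ = ln(2616/933)/2.496 = ln(2.804)/2.496 = 0.413.

μ ≈ 0.413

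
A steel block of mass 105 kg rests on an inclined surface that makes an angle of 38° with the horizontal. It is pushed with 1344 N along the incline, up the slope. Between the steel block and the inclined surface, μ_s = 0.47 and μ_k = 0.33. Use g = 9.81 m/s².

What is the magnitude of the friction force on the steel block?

f ≈ 268 N (down the incline)

The normal reaction is N = m g cos θ = 811.7 N.
The friction needed for equilibrium is m g sin θ − P = 634.2 − 1344 = -709.8 N, measured positive up-slope.
The static-friction ceiling is μ_s N = 0.47 × 811.7 = 381.5 N.
Since |-709.8| > 381.5 N, static friction cannot hold it; the steel block slides up the incline and kinetic friction applies: f = μ_k N = 0.33 × 811.7 = 268 N.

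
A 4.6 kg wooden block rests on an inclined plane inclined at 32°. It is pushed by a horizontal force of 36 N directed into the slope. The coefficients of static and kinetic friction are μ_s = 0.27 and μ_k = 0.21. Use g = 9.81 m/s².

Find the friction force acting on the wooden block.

The horizontal push has a component P sin θ into the surface, so N = m g cos θ + P sin θ = 38.27 + 19.08 = 57.35 N.
Parallel to the incline: P cos θ − m g sin θ = 30.53 − 23.91 = 6.617 N; the friction needed to balance this is 6.617 N acting down the slope.
The limit of static friction is μ_s N = 15.48 N.
|f_req| = 6.617 ≤ 15.48 N → the wooden block is in equilibrium; friction equals the required value.

f ≈ 6.62 N (down the incline)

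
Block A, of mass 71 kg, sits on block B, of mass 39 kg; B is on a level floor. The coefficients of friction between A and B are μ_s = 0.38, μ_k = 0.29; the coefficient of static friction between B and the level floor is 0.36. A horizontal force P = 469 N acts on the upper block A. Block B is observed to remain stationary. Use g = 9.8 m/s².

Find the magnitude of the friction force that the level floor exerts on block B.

f ≈ 202 N

The normal force B exerts on A is simply A's weight, N₁ = 695.8 N.
Maximum static friction on A from B: μ_s N₁ = 0.38×695.8 = 264.4 N.
Since P = 469 N > 264.4 N, A slides on B; the A–B friction is kinetic: f₁ = μ_k N₁ = 0.29×695.8 = 202 N.
By Newton's third law B feels 202 N forward from A. With B stationary, the floor's static friction on B balances it: f₂ = 202 N (well within μ_s(m_A+m_B)g = 388.1 N).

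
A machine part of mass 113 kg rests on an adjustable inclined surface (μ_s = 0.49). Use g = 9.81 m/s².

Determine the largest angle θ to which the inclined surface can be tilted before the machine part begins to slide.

θ_max ≈ 26.1°

At the slip threshold, m g sin θ = μ_s · m g cos θ, so tan θ = μ_s.
θ_max = arctan(0.49) = 26.1°.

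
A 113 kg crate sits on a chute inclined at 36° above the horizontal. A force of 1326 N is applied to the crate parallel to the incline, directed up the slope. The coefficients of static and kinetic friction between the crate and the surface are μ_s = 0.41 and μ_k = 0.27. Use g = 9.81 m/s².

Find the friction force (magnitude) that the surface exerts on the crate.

f ≈ 242 N (down the incline)

Normal force: N = m g cos θ = 113 × 9.81 × cos 36° = 896.8 N.
For equilibrium along the incline the friction force must supply f = m g sin θ − P = 651.6 − 1326 = -674.4 N (positive meaning up-slope).
Maximum static friction available: μ_s N = 0.41 × 896.8 = 367.7 N.
Since |-674.4| > 367.7 N, static friction cannot hold it; the crate slides up the incline and kinetic friction applies: f = μ_k N = 0.27 × 896.8 = 242 N.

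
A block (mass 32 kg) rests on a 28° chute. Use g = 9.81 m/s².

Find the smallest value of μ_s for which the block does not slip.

At the slip threshold m g sin θ = μ_s m g cos θ, so μ_s,min = tan θ.
μ_s,min = tan 28° = 0.532.

μ_s,min ≈ 0.532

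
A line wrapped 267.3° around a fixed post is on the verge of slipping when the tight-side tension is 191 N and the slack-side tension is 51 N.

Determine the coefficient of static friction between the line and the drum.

T₂/T₁ = e^{μβ} → μ = ln(T₂/T₁)/β.
β = 267.3° = 4.665 rad.
μ = ln(191/51)/4.665 = ln(3.745)/4.665 = 0.283.

μ ≈ 0.283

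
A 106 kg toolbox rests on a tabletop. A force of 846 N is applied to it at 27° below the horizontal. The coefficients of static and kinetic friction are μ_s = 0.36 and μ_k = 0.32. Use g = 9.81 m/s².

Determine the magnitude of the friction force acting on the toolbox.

N = m g + P sin α = 1040 + 846×sin 27° = 1424 N.
The horizontal driving force is P cos α = 753.8 N, so equilibrium needs friction f = 753.8 N.
μ_s N = 0.36 × 1424 = 512.6 N.
The required friction exceeds μ_s N, so the toolbox moves and f = μ_k N = 456 N.

f ≈ 456 N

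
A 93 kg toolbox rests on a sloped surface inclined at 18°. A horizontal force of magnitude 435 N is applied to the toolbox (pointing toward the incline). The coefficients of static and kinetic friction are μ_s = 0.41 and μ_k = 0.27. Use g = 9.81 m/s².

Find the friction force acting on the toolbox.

f ≈ 132 N (down the incline)

The horizontal push has a component P sin θ into the surface, so N = m g cos θ + P sin θ = 867.7 + 134.4 = 1002 N.
Parallel to the incline: P cos θ − m g sin θ = 413.7 − 281.9 = 131.8 N; the friction needed to balance this is 131.8 N acting down the slope.
Maximum static friction: μ_s N = 0.41 × 1002 = 410.9 N.
Since 131.8 N is within the 410.9 N limit, the toolbox stays put and friction is exactly 132 N.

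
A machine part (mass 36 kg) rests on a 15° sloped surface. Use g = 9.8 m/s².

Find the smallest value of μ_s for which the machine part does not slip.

μ_s,min ≈ 0.268

At the slip threshold m g sin θ = μ_s m g cos θ, so μ_s,min = tan θ.
μ_s,min = tan 15° = 0.268.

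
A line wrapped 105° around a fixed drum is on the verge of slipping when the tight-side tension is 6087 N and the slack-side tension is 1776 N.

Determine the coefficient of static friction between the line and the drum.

T₂/T₁ = e^{μβ} → μ = ln(T₂/T₁)/β.
β = 105° = 1.833 rad.
μ = ln(6087/1776)/1.833 = ln(3.427)/1.833 = 0.672.

μ ≈ 0.672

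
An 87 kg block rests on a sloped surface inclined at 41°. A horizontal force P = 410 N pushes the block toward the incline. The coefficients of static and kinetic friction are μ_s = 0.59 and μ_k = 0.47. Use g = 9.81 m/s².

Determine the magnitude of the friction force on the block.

f ≈ 250 N (up the incline)

The horizontal push has a component P sin θ into the surface, so N = m g cos θ + P sin θ = 644.1 + 269 = 913.1 N.
Parallel to the incline: P cos θ − m g sin θ = 309.4 − 559.9 = -250.5 N; the friction needed to balance this is 250.5 N acting up the slope.
Maximum static friction: μ_s N = 0.59 × 913.1 = 538.7 N.
|f_req| = 250.5 ≤ 538.7 N → the block is in equilibrium; friction equals the required value.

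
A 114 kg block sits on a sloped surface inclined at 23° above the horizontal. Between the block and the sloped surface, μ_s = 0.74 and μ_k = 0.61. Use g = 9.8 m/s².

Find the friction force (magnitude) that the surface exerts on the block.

Normal force: N = m g cos θ = 114 × 9.8 × cos 23° = 1028 N.
For equilibrium along the incline, friction must balance the weight component: f = m g sin θ = 436.5 N up the slope.
The static-friction ceiling is μ_s N = 0.74 × 1028 = 761 N.
Since |436.5| ≤ 761 N, the block remains in static equilibrium and friction takes exactly the required value.

f ≈ 437 N (up the incline)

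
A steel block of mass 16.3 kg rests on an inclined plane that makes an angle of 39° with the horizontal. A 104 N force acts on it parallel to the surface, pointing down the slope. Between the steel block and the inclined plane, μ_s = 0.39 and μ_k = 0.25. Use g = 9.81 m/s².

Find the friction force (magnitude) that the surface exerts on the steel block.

Normal force: N = m g cos θ = 16.3 × 9.81 × cos 39° = 124.3 N.
For equilibrium along the incline the friction force must supply f = m g sin θ + P = 100.6 + 104 = 204.6 N (positive meaning up-slope).
The static-friction ceiling is μ_s N = 0.39 × 124.3 = 48.46 N.
Since |204.6| > 48.46 N, static friction cannot hold it; the steel block slides down the incline and kinetic friction applies: f = μ_k N = 0.25 × 124.3 = 31.1 N.

f ≈ 31.1 N (up the incline)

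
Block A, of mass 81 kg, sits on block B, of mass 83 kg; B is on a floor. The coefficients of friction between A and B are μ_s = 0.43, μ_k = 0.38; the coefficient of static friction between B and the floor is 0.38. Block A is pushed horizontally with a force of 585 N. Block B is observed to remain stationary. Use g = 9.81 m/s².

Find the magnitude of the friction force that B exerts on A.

f ≈ 302 N

Between the blocks, N₁ = m_A g = 794.6 N.
So the A–B interface can sustain at most μ_s N₁ = 341.7 N of static friction.
P = 585 N exceeds that limit, so A slips over B and the interface friction becomes kinetic: f₁ = μ_k N₁ = 0.38×794.6 = 302 N.
B experiences an equal 302 N forward from A (third law). B is in equilibrium, so the floor supplies f₂ = 302 N of static friction (limit μ_s(m_A+m_B)g = 611.4 N, not exceeded).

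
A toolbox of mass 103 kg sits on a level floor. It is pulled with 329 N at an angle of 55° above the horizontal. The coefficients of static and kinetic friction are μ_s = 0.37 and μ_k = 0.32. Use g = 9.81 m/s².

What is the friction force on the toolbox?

N = m g − P sin α = 1010 − 329×sin 55° = 740.9 N.
The horizontal driving force is P cos α = 188.7 N, so equilibrium needs friction f = 188.7 N.
The static-friction limit is μ_s N = 274.1 N.
Since 188.7 N does not exceed the limit, the toolbox stays at rest and f = 189 N.

f ≈ 189 N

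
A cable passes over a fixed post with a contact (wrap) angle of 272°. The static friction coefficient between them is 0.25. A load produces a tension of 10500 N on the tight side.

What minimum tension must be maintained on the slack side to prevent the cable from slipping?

T_min ≈ 3200 N

Capstan equation at impending slip: T_tight/T_slack = e^{μβ}.
β = 272° = 4.747 rad; e^{μβ} = e^{0.25×4.747} = 3.277.
T_slack = T_tight / e^{μβ} = 10500 / 3.277 = 3200 N.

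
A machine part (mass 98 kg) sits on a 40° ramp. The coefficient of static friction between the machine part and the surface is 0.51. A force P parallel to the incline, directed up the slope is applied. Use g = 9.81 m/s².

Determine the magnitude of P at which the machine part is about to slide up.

At impending motion up the slope, friction acts down-slope at its limit: f = μ_s N.
P is parallel to the surface, so N = m g cos θ = 736 N.
Along the incline: P = m g sin θ + μ_s N = 618 + 0.51×736 = 994 N.

P ≈ 994 N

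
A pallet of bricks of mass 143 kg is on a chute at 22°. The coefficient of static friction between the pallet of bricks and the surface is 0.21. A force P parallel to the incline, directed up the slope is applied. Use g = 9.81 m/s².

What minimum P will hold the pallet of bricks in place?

P_min ≈ 252 N

The pallet of bricks tends to slide down (tan θ > μ_s), so at the point of impending slip friction acts up-slope at its limit: f = μ_s N.
P is parallel to the surface, so N = m g cos θ = 1300 N.
Along the incline: P + μ_s N = m g sin θ, so P = 526 − 0.21×1300 = 252 N.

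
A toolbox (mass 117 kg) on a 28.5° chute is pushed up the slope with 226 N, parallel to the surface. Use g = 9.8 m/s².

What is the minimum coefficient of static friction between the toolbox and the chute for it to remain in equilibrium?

N = m g cos θ = 1008 N.
Friction must make up the shortfall along the incline: f = m g sin θ − P = 547.1 − 226 = 321.1 N.
At the threshold f = μ_s N, so μ_s,min = 321.1/1008 = 0.319.

μ_s,min ≈ 0.319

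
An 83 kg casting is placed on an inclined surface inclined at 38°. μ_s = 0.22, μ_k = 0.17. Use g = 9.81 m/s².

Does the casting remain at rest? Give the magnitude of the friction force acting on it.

f ≈ 109 N

N = m g cos θ = 642 N.
Down-slope weight component: m g sin θ = 501 N.
μ_s N = 141 N.
501 > 141 N, so it slides; kinetic friction f = μ_k N = 0.17×642 = 109 N.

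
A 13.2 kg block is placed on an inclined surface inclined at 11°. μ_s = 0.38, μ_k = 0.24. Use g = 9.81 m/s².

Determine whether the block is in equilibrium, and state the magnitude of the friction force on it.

N = m g cos θ = 127 N.
Down-slope weight component: m g sin θ = 24.7 N.
μ_s N = 48.3 N.
24.7 ≤ 48.3 N, so it stays put; friction = 24.7 N.

f ≈ 24.7 N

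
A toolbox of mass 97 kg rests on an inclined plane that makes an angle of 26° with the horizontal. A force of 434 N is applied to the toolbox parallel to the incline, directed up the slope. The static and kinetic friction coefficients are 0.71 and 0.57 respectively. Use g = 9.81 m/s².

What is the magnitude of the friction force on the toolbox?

f ≈ 16.9 N (down the incline)

Perpendicular to the surface, N = m g cos θ = 97·9.81·cos 26° = 855.3 N.
The friction needed for equilibrium is m g sin θ − P = 417.1 − 434 = -16.86 N, measured positive up-slope.
Maximum static friction available: μ_s N = 0.71 × 855.3 = 607.2 N.
Since |-16.86| ≤ 607.2 N, no slip — friction simply equals what equilibrium demands.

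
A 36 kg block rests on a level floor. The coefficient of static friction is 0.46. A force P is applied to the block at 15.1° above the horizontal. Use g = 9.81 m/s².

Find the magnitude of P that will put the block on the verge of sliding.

P ≈ 150 N

N = m g − P sin α (the pull lifts the block).
At impending slip, P cos α = μ_s N = μ_s (m g − P sin α).
Solving: P (cos α + μ_s sin α) = μ_s m g → P = 0.46×353/(cos 15.1° + 0.46 sin 15.1°) = 162/1.085 = 150 N.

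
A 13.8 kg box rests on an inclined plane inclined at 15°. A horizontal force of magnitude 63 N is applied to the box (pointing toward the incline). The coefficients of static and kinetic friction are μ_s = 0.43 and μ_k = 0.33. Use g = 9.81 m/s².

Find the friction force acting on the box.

f ≈ 25.8 N (down the incline)

Resolve perpendicular to the incline: N = m g cos θ + P sin θ = 13.8×9.81×cos 15° + 63×sin 15° = 147.1 N.
Along the incline, the net driving force (taking up-slope positive) is P cos θ − m g sin θ = 60.85 − 35.04 = 25.81 N, so equilibrium requires friction f = -25.81 N (down-slope).
The limit of static friction is μ_s N = 63.24 N.
Since 25.81 N is within the 63.24 N limit, the box stays put and friction is exactly 25.8 N.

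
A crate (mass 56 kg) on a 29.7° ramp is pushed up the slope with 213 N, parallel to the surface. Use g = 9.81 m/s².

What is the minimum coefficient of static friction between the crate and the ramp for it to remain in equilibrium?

μ_s,min ≈ 0.124

N = m g cos θ = 477.2 N.
Friction must make up the shortfall along the incline: f = m g sin θ − P = 272.2 − 213 = 59.19 N.
At the threshold f = μ_s N, so μ_s,min = 59.19/477.2 = 0.124.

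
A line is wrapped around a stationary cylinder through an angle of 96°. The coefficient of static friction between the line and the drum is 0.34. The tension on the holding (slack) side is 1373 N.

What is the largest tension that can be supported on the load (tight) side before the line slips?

At impending slip the capstan equation gives T₂/T₁ = e^{μβ} with β in radians.
β = 96° × π/180 = 1.676 rad.
e^{μβ} = e^{0.34×1.676} = 1.768.
T₂ = T₁ · e^{μβ} = 1373 × 1.768 = 2430 N.

T_max ≈ 2430 N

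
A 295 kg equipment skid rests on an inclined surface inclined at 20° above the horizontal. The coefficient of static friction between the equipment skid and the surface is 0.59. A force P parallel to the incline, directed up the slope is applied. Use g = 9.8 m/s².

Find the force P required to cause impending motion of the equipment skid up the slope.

At impending motion up the slope, friction acts down-slope at its limit: f = μ_s N.
P is parallel to the surface, so N = m g cos θ = 2720 N.
Along the incline: P = m g sin θ + μ_s N = 989 + 0.59×2720 = 2590 N.

P ≈ 2590 N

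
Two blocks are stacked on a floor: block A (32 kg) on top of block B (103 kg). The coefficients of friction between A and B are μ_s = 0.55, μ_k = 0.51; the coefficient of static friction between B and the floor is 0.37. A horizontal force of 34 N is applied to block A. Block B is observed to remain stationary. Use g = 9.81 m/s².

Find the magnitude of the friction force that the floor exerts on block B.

f ≈ 34 N

Between the blocks, N₁ = m_A g = 313.9 N.
Maximum static friction on A from B: μ_s N₁ = 0.55×313.9 = 172.7 N.
Since P = 34 N ≤ 172.7 N, A does not slip on B; friction on A equals P = 34 N.
B experiences an equal 34 N forward from A (third law). B is in equilibrium, so the floor supplies f₂ = 34 N of static friction (limit μ_s(m_A+m_B)g = 490 N, not exceeded).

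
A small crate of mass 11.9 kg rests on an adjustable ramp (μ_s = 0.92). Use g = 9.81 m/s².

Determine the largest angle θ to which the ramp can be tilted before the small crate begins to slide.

At the slip threshold, m g sin θ = μ_s · m g cos θ, so tan θ = μ_s.
θ_max = arctan(0.92) = 42.6°.

θ_max ≈ 42.6°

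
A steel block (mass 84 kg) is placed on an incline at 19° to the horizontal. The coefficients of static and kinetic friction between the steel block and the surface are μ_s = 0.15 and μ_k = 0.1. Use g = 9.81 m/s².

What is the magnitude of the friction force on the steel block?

f ≈ 77.9 N (up the incline)

Perpendicular to the surface, N = m g cos θ = 84·9.81·cos 19° = 779.1 N.
For equilibrium along the incline, friction must balance the weight component: f = m g sin θ = 268.3 N up the slope.
Maximum static friction available: μ_s N = 0.15 × 779.1 = 116.9 N.
Since |268.3| > 116.9 N, static friction cannot hold it; the steel block slides down the incline and kinetic friction applies: f = μ_k N = 0.1 × 779.1 = 77.9 N.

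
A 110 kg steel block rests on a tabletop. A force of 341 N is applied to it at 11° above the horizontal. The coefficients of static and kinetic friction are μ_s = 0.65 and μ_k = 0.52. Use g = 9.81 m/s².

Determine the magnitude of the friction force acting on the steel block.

N = m g − P sin α = 1079 − 341×sin 11° = 1014 N.
For equilibrium, f = P cos α = 341×cos 11° = 334.7 N.
The static-friction limit is μ_s N = 659.1 N.
Since 334.7 N does not exceed the limit, the steel block stays at rest and f = 335 N.

f ≈ 335 N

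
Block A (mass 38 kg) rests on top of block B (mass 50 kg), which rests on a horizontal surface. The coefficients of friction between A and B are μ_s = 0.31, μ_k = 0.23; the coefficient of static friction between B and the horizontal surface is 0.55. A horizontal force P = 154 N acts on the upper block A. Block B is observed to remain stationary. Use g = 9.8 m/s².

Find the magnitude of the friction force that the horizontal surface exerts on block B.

f ≈ 85.7 N

Normal force at the A–B interface: N₁ = m_A g = 372.4 N.
So the A–B interface can sustain at most μ_s N₁ = 115.4 N of static friction.
Since P = 154 N > 115.4 N, A slides on B; the A–B friction is kinetic: f₁ = μ_k N₁ = 0.23×372.4 = 85.7 N.
B experiences an equal 85.7 N forward from A (third law). B is in equilibrium, so the floor supplies f₂ = 85.7 N of static friction (limit μ_s(m_A+m_B)g = 474.3 N, not exceeded).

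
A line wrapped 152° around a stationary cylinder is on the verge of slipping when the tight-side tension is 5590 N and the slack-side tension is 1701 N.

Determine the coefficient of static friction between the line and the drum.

T₂/T₁ = e^{μβ} → μ = ln(T₂/T₁)/β.
β = 152° = 2.653 rad.
μ = ln(5590/1701)/2.653 = ln(3.286)/2.653 = 0.448.

μ ≈ 0.448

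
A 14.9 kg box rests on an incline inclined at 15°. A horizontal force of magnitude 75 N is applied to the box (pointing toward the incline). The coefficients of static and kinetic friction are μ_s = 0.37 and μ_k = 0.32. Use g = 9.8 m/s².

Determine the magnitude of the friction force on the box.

f ≈ 34.7 N (down the incline)

The horizontal push has a component P sin θ into the surface, so N = m g cos θ + P sin θ = 141 + 19.41 = 160.5 N.
Along the incline, the net driving force (taking up-slope positive) is P cos θ − m g sin θ = 72.44 − 37.79 = 34.65 N, so equilibrium requires friction f = -34.65 N (down-slope).
Maximum static friction: μ_s N = 0.37 × 160.5 = 59.37 N.
|f_req| = 34.65 ≤ 59.37 N → the box is in equilibrium; friction equals the required value.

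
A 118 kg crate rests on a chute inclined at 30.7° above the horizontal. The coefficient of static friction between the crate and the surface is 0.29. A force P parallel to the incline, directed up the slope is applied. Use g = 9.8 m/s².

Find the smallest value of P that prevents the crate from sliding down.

P_min ≈ 302 N

The crate tends to slide down (tan θ > μ_s), so at the point of impending slip friction acts up-slope at its limit: f = μ_s N.
P is parallel to the surface, so N = m g cos θ = 994 N.
Along the incline: P + μ_s N = m g sin θ, so P = 590 − 0.29×994 = 302 N.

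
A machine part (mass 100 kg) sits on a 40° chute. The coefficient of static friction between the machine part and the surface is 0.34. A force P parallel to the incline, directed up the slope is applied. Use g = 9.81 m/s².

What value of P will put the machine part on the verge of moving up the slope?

P ≈ 886 N

At impending motion up the slope, friction acts down-slope at its limit: f = μ_s N.
P is parallel to the surface, so N = m g cos θ = 751 N.
Along the incline: P = m g sin θ + μ_s N = 631 + 0.34×751 = 886 N.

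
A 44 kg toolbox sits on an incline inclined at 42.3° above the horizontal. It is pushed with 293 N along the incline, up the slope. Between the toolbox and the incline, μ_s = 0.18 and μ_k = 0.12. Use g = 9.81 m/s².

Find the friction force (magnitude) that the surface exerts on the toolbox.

Normal force: N = m g cos θ = 44 × 9.81 × cos 42.3° = 319.3 N.
For equilibrium along the incline the friction force must supply f = m g sin θ − P = 290.5 − 293 = -2.501 N (positive meaning up-slope).
Static friction can supply at most μ_s N = 57.47 N.
Since |-2.501| ≤ 57.47 N, no slip — friction simply equals what equilibrium demands.

f ≈ 2.5 N (down the incline)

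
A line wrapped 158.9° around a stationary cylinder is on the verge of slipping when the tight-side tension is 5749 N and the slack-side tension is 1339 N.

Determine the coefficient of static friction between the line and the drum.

μ ≈ 0.525

T₂/T₁ = e^{μβ} → μ = ln(T₂/T₁)/β.
β = 158.9° = 2.773 rad.
μ = ln(5749/1339)/2.773 = ln(4.294)/2.773 = 0.525.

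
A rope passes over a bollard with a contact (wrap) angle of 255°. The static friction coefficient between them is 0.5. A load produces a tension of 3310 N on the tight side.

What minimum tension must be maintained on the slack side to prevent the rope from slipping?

Capstan equation at impending slip: T_tight/T_slack = e^{μβ}.
β = 255° = 4.451 rad; e^{μβ} = e^{0.5×4.451} = 9.256.
T_slack = T_tight / e^{μβ} = 3310 / 9.256 = 358 N.

T_min ≈ 358 N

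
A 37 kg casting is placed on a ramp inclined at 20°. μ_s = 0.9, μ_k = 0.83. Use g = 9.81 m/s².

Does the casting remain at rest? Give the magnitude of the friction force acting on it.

f ≈ 124 N

N = m g cos θ = 341 N.
Down-slope weight component: m g sin θ = 124 N.
μ_s N = 307 N.
124 ≤ 307 N, so it stays put; friction = 124 N.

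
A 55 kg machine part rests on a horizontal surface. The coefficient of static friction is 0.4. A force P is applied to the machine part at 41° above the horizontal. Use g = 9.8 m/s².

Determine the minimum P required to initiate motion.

P ≈ 212 N

N = m g − P sin α (the pull lifts the machine part).
At impending slip, P cos α = μ_s N = μ_s (m g − P sin α).
Solving: P (cos α + μ_s sin α) = μ_s m g → P = 0.4×539/(cos 41° + 0.4 sin 41°) = 216/1.017 = 212 N.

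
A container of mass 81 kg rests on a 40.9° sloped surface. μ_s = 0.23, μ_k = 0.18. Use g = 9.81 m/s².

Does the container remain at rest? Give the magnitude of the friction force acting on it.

f ≈ 108 N

N = m g cos θ = 601 N.
Down-slope weight component: m g sin θ = 520 N.
μ_s N = 138 N.
520 > 138 N, so it slides; kinetic friction f = μ_k N = 0.18×601 = 108 N.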